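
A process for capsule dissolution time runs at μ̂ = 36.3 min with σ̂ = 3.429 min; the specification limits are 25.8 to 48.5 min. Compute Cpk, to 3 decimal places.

Cpu = (USL − μ̂) / (3σ̂) = (48.5 − 36.3) / (3 × 3.429) = 1.1860; Cpl = (μ̂ − LSL) / (3σ̂) = (36.3 − 25.8) / (3 × 3.429) = 1.0207; Cpk = min(Cpu, Cpl) = 1.0207

1.021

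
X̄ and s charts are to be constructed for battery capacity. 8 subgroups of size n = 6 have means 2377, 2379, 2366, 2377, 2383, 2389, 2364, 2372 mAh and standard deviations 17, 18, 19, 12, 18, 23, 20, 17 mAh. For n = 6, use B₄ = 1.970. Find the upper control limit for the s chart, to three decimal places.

s̄ = (17 + 18 + 19 + 12 + 18 + 23 + 20 + 17) / 8 = 18.0000
UCL_s = B₄·s̄ = 1.970 × 18.0000 = 35.4600

35.460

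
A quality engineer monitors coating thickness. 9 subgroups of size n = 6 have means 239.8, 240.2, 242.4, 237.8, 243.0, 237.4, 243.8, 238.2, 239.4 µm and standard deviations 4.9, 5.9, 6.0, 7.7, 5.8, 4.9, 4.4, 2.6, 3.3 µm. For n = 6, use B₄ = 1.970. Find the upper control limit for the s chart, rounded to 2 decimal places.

s̄ = (4.9 + 5.9 + 6.0 + 7.7 + 5.8 + 4.9 + 4.4 + 2.6 + 3.3) / 9 = 5.0556
UCL_s = B₄·s̄ = 1.970 × 5.0556 = 9.9594

9.96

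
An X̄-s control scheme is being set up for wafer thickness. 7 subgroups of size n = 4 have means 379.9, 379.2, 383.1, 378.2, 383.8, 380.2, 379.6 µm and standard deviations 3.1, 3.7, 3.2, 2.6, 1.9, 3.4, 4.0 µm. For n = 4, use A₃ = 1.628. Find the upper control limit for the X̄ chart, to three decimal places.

X̄̄ = (379.9 + 379.2 + 383.1 + 378.2 + 383.8 + 380.2 + 379.6) / 7 = 380.5714
s̄ = (3.1 + 3.7 + 3.2 + 2.6 + 1.9 + 3.4 + 4.0) / 7 = 3.1286
UCL = X̄̄ + A₃·s̄ = 380.5714 + 1.628 × 3.1286 = 385.6647

385.665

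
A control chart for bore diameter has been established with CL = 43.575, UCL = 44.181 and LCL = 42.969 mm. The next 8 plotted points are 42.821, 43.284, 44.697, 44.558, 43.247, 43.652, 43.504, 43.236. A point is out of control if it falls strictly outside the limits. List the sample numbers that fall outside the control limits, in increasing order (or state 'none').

1, 3, 4

Compare each point to [42.969, 44.181]: sample 1 = 42.821 < LCL; sample 3 = 44.697 > UCL; sample 4 = 44.558 > UCL.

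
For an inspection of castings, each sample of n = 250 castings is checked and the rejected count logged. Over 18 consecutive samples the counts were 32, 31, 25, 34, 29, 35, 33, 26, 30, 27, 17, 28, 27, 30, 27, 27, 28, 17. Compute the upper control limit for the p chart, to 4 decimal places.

0.1716

p̄ = Σdᵢ / (k·n) = 503 / (18 × 250) = 0.11178
UCL = p̄ + 3·√(p̄(1−p̄)/n) = 0.11178 + 3 × √(0.11178×0.88822/250) = 0.11178 + 3 × 0.01993 = 0.17156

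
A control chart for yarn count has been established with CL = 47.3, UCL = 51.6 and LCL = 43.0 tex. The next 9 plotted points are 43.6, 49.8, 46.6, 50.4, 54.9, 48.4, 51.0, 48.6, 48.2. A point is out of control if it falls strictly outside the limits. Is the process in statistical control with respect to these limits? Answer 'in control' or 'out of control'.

out of control

Compare each point to [43.0, 51.6]: sample 5 = 54.9 > UCL.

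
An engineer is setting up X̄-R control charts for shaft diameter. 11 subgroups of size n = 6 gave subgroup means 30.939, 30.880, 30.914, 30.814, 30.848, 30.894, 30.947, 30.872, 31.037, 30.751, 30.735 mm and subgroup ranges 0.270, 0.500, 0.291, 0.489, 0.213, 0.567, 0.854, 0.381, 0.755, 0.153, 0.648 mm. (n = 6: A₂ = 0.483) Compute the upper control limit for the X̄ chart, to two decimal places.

X̄̄ = (30.939 + 30.880 + 30.914 + 30.814 + 30.848 + 30.894 + 30.947 + 30.872 + 31.037 + 30.751 + 30.735) / 11 = 339.6310 / 11 = 30.8755
R̄ = (0.270 + 0.500 + 0.291 + 0.489 + 0.213 + 0.567 + 0.854 + 0.381 + 0.755 + 0.153 + 0.648) / 11 = 5.1210 / 11 = 0.4655
UCL = X̄̄ + A₂·R̄ = 30.8755 + 0.483 × 0.4655 = 31.1004

31.10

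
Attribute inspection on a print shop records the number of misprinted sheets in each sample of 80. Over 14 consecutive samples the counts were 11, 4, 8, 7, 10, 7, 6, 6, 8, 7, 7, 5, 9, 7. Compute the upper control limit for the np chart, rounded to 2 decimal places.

p̄ = Σdᵢ / (k·n) = 102 / (14 × 80) = 0.09107
UCL = np̄ + 3·√(np̄(1−p̄)) = 7.2857 + 3 × √(7.2857×0.90893) = 7.2857 + 3 × 2.5734 = 15.0058

15.01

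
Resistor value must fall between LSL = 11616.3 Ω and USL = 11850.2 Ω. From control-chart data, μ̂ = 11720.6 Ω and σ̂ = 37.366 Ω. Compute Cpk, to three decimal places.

0.930

Cpu = (USL − μ̂) / (3σ̂) = (11850.2 − 11720.6) / (3 × 37.366) = 1.1561; Cpl = (μ̂ − LSL) / (3σ̂) = (11720.6 − 11616.3) / (3 × 37.366) = 0.9304; Cpk = min(Cpu, Cpl) = 0.9304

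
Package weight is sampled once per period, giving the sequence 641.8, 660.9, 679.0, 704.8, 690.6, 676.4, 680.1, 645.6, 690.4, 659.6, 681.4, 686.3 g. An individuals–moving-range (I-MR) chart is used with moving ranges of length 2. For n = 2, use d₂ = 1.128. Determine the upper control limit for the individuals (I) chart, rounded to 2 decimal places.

X̄ = (641.8 + 660.9 + 679.0 + 704.8 + 690.6 + 676.4 + 680.1 + 645.6 + 690.4 + 659.6 + 681.4 + 686.3) / 12 = 674.7417
Moving ranges: 19.1, 18.1, 25.8, 14.2, 14.2, 3.7, 34.5, 44.8, 30.8, 21.8, 4.9; M̄R̄ = 231.9000 / 11 = 21.0818
UCL = X̄ + 3·M̄R̄/d₂ = 674.7417 + 3 × 21.0818 / 1.128 = 730.8103

730.81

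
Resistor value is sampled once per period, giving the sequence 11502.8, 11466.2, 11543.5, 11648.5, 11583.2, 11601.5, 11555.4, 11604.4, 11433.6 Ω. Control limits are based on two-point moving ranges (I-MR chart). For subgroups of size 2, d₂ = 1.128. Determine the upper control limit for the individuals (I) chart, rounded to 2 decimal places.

11737.75

X̄ = (11502.8 + 11466.2 + 11543.5 + 11648.5 + 11583.2 + 11601.5 + 11555.4 + 11604.4 + 11433.6) / 9 = 11548.7889
Moving ranges: 36.6, 77.3, 105.0, 65.3, 18.3, 46.1, 49.0, 170.8; M̄R̄ = 568.4000 / 8 = 71.0500
UCL = X̄ + 3·M̄R̄/d₂ = 11548.7889 + 3 × 71.0500 / 1.128 = 11737.7517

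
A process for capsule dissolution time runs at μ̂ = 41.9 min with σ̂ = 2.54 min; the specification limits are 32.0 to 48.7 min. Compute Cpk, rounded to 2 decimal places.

0.89

Cpu = (USL − μ̂) / (3σ̂) = (48.7 − 41.9) / (3 × 2.54) = 0.8924; Cpl = (μ̂ − LSL) / (3σ̂) = (41.9 − 32.0) / (3 × 2.54) = 1.2992; Cpk = min(Cpu, Cpl) = 0.8924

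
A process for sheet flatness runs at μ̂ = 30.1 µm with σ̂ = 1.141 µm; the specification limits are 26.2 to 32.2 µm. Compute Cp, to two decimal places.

Cp = (USL − LSL) / (6σ̂) = (32.2 − 26.2) / (6 × 1.141) = 6.0000 / 6.8460 = 0.8764

0.88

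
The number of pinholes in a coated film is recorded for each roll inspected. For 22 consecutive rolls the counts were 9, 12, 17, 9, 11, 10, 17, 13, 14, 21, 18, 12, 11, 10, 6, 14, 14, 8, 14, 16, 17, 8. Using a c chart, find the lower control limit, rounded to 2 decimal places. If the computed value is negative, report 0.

2.05

c̄ = (9 + 12 + 17 + 9 + 11 + 10 + 17 + 13 + 14 + 21 + 18 + 12 + 11 + 10 + 6 + 14 + 14 + 8 + 14 + 16 + 17 + 8) / 22 = 281 / 22 = 12.7727
LCL = c̄ − 3√c̄ = 12.7727 − 3 × 3.5739 = 2.0510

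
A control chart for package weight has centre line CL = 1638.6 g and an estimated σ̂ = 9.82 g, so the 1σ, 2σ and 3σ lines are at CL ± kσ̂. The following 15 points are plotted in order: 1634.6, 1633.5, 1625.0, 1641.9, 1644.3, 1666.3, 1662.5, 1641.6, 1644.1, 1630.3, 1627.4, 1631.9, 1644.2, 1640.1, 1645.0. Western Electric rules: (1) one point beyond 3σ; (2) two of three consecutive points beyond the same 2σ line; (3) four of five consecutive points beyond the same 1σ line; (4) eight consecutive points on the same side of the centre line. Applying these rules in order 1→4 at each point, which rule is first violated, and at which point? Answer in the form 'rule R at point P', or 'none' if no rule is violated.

Zone of each point (C = within 1σ̂, B = 1σ̂–2σ̂, A = 2σ̂–3σ̂, * = beyond 3σ̂; sign = side of CL): 1:-C, 2:-C, 3:-B, 4:+C, 5:+C, 6:+A, 7:+A, 8:+C, 9:+C, 10:-C, 11:-B, 12:-C, 13:+C, 14:+C, 15:+C
Rule 2 (two of three consecutive points beyond the same 2σ limit) is satisfied at point 7.

rule 2 at point 7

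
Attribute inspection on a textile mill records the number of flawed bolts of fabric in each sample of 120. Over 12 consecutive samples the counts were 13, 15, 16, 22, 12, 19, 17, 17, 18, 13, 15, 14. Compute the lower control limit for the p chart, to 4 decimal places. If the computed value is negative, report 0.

0.0397

p̄ = Σdᵢ / (k·n) = 191 / (12 × 120) = 0.13264
LCL = p̄ − 3·√(p̄(1−p̄)/n) = 0.13264 − 3 × 0.03096 = 0.03975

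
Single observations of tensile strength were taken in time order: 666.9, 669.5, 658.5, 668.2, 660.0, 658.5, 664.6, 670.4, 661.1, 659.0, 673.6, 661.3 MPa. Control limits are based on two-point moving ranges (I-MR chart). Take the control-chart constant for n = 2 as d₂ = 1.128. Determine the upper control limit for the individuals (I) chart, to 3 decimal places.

684.416

X̄ = (666.9 + 669.5 + 658.5 + 668.2 + 660.0 + 658.5 + 664.6 + 670.4 + 661.1 + 659.0 + 673.6 + 661.3) / 12 = 664.3000
Moving ranges: 2.6, 11.0, 9.7, 8.2, 1.5, 6.1, 5.8, 9.3, 2.1, 14.6, 12.3; M̄R̄ = 83.2000 / 11 = 7.5636
UCL = X̄ + 3·M̄R̄/d₂ = 664.3000 + 3 × 7.5636 / 1.128 = 684.4161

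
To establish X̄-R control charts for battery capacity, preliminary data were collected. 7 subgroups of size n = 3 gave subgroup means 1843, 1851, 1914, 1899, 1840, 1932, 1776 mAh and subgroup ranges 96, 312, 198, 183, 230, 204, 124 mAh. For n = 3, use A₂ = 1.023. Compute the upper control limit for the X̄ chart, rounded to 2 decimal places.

X̄̄ = (1843 + 1851 + 1914 + 1899 + 1840 + 1932 + 1776) / 7 = 13055.0000 / 7 = 1865.0000
R̄ = (96 + 312 + 198 + 183 + 230 + 204 + 124) / 7 = 1347.0000 / 7 = 192.4286
UCL = X̄̄ + A₂·R̄ = 1865.0000 + 1.023 × 192.4286 = 2061.8544

2061.85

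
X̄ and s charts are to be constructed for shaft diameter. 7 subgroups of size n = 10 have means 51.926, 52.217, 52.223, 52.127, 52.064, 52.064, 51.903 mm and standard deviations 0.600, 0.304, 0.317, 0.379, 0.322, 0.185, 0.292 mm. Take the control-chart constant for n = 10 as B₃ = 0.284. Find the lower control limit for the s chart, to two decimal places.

0.10

s̄ = (0.600 + 0.304 + 0.317 + 0.379 + 0.322 + 0.185 + 0.292) / 7 = 0.3427
LCL_s = B₃·s̄ = 0.284 × 0.3427 = 0.0973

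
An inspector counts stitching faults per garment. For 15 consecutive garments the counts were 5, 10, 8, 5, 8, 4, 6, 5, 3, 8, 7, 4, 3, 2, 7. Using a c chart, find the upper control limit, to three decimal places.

12.808

c̄ = (5 + 10 + 8 + 5 + 8 + 4 + 6 + 5 + 3 + 8 + 7 + 4 + 3 + 2 + 7) / 15 = 85 / 15 = 5.6667
UCL = c̄ + 3√c̄ = 5.6667 + 3 × √5.6667 = 5.6667 + 3 × 2.3805 = 12.8081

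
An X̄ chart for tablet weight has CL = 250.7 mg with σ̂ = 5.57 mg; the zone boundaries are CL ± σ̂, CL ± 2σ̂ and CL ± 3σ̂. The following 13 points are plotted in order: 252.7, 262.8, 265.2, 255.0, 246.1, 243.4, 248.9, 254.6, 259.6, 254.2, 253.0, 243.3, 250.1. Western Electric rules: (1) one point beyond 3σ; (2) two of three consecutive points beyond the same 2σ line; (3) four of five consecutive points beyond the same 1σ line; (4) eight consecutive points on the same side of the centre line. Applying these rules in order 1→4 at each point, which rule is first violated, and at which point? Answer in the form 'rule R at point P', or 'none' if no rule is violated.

Zone of each point (C = within 1σ̂, B = 1σ̂–2σ̂, A = 2σ̂–3σ̂, * = beyond 3σ̂; sign = side of CL): 1:+C, 2:+A, 3:+A, 4:+C, 5:-C, 6:-B, 7:-C, 8:+C, 9:+B, 10:+C, 11:+C, 12:-B, 13:-C
Rule 2 (two of three consecutive points beyond the same 2σ limit) is satisfied at point 3.

rule 2 at point 3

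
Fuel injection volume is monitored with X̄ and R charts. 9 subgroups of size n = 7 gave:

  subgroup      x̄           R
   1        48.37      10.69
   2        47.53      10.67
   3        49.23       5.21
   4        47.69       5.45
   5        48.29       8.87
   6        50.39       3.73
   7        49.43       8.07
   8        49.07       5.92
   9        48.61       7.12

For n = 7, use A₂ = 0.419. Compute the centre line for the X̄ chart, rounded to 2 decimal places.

48.73

X̄̄ = (48.37 + 47.53 + 49.23 + 47.69 + 48.29 + 50.39 + 49.43 + 49.07 + 48.61) / 9 = 438.6100 / 9 = 48.7344
CL = X̄̄ = 48.7344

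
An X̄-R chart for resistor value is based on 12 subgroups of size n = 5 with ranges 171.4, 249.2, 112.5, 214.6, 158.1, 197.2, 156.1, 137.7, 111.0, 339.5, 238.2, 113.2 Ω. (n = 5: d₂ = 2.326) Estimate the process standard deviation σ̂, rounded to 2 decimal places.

78.77

R̄ = (171.4 + 249.2 + 112.5 + 214.6 + 158.1 + 197.2 + 156.1 + 137.7 + 111.0 + 339.5 + 238.2 + 113.2) / 12 = 183.2250
σ̂ = R̄ / d₂ = 183.2250 / 2.326 = 78.7726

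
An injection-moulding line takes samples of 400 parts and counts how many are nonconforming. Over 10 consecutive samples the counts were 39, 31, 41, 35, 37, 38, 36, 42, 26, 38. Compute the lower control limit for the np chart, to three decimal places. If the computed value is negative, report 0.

p̄ = Σdᵢ / (k·n) = 363 / (10 × 400) = 0.09075
LCL = np̄ − 3·√(np̄(1−p̄)) = 36.3000 − 3 × 5.7451 = 19.0648

19.065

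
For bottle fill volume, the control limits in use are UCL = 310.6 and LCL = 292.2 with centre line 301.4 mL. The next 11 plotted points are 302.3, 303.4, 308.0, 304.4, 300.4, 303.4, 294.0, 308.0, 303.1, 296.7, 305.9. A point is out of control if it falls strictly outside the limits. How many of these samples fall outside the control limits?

0

All 11 points lie within [292.2, 310.6].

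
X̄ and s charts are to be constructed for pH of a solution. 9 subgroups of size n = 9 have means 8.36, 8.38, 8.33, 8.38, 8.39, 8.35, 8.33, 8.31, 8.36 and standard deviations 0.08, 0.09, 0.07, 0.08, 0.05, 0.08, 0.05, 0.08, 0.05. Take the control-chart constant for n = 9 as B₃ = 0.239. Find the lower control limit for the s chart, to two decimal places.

s̄ = (0.08 + 0.09 + 0.07 + 0.08 + 0.05 + 0.08 + 0.05 + 0.08 + 0.05) / 9 = 0.0700
LCL_s = B₃·s̄ = 0.239 × 0.0700 = 0.0167

0.02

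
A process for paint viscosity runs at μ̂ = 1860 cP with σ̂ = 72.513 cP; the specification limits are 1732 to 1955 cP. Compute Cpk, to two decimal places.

Cpu = (USL − μ̂) / (3σ̂) = (1955 − 1860) / (3 × 72.513) = 0.4367; Cpl = (μ̂ − LSL) / (3σ̂) = (1860 − 1732) / (3 × 72.513) = 0.5884; Cpk = min(Cpu, Cpl) = 0.4367

0.44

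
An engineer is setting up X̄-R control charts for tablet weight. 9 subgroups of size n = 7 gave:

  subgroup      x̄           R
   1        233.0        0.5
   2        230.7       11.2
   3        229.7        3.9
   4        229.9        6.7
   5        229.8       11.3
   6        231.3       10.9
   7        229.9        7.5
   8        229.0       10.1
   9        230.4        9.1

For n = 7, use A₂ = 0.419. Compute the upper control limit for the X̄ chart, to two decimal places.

X̄̄ = (233.0 + 230.7 + 229.7 + 229.9 + 229.8 + 231.3 + 229.9 + 229.0 + 230.4) / 9 = 2073.7000 / 9 = 230.4111
R̄ = (0.5 + 11.2 + 3.9 + 6.7 + 11.3 + 10.9 + 7.5 + 10.1 + 9.1) / 9 = 71.2000 / 9 = 7.9111
UCL = X̄̄ + A₂·R̄ = 230.4111 + 0.419 × 7.9111 = 233.7259

233.73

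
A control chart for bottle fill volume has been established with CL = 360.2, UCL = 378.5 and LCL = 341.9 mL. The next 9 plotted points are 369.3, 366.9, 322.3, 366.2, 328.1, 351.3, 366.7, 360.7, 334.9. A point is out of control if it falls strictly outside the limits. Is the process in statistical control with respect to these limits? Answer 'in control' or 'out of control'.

Compare each point to [341.9, 378.5]: sample 3 = 322.3 < LCL; sample 5 = 328.1 < LCL; sample 9 = 334.9 < LCL.

out of control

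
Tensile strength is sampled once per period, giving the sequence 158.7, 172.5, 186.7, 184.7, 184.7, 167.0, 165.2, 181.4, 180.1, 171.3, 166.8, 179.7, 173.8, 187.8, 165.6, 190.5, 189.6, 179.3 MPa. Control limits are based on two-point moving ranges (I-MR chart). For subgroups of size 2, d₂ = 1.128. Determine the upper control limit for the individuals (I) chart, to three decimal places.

X̄ = (158.7 + 172.5 + 186.7 + 184.7 + 184.7 + 167.0 + 165.2 + 181.4 + 180.1 + 171.3 + 166.8 + 179.7 + 173.8 + 187.8 + 165.6 + 190.5 + 189.6 + 179.3) / 18 = 176.9667
Moving ranges: 13.8, 14.2, 2.0, 0.0, 17.7, 1.8, 16.2, 1.3, 8.8, 4.5, 12.9, 5.9, 14.0, 22.2, 24.9, 0.9, 10.3; M̄R̄ = 171.4000 / 17 = 10.0824
UCL = X̄ + 3·M̄R̄/d₂ = 176.9667 + 3 × 10.0824 / 1.128 = 203.7814

203.781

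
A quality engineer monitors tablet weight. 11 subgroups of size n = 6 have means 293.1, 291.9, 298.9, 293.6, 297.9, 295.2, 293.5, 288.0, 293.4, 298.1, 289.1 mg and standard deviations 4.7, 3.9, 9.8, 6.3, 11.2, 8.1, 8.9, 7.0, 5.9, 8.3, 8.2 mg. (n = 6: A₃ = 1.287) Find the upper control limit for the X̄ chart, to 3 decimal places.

X̄̄ = (293.1 + 291.9 + 298.9 + 293.6 + 297.9 + 295.2 + 293.5 + 288.0 + 293.4 + 298.1 + 289.1) / 11 = 293.8818
s̄ = (4.7 + 3.9 + 9.8 + 6.3 + 11.2 + 8.1 + 8.9 + 7.0 + 5.9 + 8.3 + 8.2) / 11 = 7.4818
UCL = X̄̄ + A₃·s̄ = 293.8818 + 1.287 × 7.4818 = 303.5109

303.511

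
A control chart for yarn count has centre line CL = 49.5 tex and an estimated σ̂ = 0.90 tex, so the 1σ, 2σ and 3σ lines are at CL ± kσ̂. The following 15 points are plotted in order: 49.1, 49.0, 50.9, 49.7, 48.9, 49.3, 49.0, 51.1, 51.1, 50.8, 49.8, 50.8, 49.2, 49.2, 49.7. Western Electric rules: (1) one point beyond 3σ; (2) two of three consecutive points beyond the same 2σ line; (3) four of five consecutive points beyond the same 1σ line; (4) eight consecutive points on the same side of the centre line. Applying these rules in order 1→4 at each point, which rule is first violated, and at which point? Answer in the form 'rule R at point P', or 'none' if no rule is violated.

Zone of each point (C = within 1σ̂, B = 1σ̂–2σ̂, A = 2σ̂–3σ̂, * = beyond 3σ̂; sign = side of CL): 1:-C, 2:-C, 3:+B, 4:+C, 5:-C, 6:-C, 7:-C, 8:+B, 9:+B, 10:+B, 11:+C, 12:+B, 13:-C, 14:-C, 15:+C
Rule 3 (four of five consecutive points beyond the same 1σ limit) is satisfied at point 12.

rule 3 at point 12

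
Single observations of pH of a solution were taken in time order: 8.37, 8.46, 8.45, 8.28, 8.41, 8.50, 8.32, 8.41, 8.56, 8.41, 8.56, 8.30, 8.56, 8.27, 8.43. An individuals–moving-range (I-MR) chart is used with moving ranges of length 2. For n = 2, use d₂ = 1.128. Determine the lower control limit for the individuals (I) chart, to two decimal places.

X̄ = (8.37 + 8.46 + 8.45 + 8.28 + 8.41 + 8.50 + 8.32 + 8.41 + 8.56 + 8.41 + 8.56 + 8.30 + 8.56 + 8.27 + 8.43) / 15 = 8.4193
Moving ranges: 0.09, 0.01, 0.17, 0.13, 0.09, 0.18, 0.09, 0.15, 0.15, 0.15, 0.26, 0.26, 0.29, 0.16; M̄R̄ = 2.1800 / 14 = 0.1557
LCL = X̄ − 3·M̄R̄/d₂ = 8.4193 − 3 × 0.1557 / 1.128 = 8.0052

8.01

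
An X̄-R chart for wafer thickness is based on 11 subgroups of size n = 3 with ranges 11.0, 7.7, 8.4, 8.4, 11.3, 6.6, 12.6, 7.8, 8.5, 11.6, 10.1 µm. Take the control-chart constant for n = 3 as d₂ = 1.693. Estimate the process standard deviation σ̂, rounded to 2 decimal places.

5.58

R̄ = (11.0 + 7.7 + 8.4 + 8.4 + 11.3 + 6.6 + 12.6 + 7.8 + 8.5 + 11.6 + 10.1) / 11 = 9.4545
σ̂ = R̄ / d₂ = 9.4545 / 1.693 = 5.5845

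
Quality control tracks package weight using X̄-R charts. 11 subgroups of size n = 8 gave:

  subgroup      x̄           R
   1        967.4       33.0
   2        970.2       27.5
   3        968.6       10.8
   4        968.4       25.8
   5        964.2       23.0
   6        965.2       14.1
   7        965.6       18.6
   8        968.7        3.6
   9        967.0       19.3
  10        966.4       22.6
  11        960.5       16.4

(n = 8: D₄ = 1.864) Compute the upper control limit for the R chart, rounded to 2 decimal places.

R̄ = (33.0 + 27.5 + 10.8 + 25.8 + 23.0 + 14.1 + 18.6 + 3.6 + 19.3 + 22.6 + 16.4) / 11 = 214.7000 / 11 = 19.5182
UCL_R = D₄·R̄ = 1.864 × 19.5182 = 36.3819

36.38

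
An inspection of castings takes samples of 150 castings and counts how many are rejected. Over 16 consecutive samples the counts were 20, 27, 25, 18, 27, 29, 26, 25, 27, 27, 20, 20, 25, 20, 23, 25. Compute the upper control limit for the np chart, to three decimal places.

p̄ = Σdᵢ / (k·n) = 384 / (16 × 150) = 0.16000
UCL = np̄ + 3·√(np̄(1−p̄)) = 24.0000 + 3 × √(24.0000×0.84000) = 24.0000 + 3 × 4.4900 = 37.4700

37.470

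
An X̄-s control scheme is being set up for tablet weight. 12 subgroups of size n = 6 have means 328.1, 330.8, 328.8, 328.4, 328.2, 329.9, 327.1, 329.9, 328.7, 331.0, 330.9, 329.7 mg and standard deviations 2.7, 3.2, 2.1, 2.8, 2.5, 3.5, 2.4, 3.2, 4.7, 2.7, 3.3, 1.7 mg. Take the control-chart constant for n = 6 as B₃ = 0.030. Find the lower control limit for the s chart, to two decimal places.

0.09

s̄ = (2.7 + 3.2 + 2.1 + 2.8 + 2.5 + 3.5 + 2.4 + 3.2 + 4.7 + 2.7 + 3.3 + 1.7) / 12 = 2.9000
LCL_s = B₃·s̄ = 0.030 × 2.9000 = 0.0870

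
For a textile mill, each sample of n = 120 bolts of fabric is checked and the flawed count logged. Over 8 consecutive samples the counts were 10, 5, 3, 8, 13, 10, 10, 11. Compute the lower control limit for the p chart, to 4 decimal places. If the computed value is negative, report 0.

p̄ = Σdᵢ / (k·n) = 70 / (8 × 120) = 0.07292
LCL = p̄ − 3·√(p̄(1−p̄)/n) = 0.07292 − 3 × 0.02373 = 0.00171

0.0017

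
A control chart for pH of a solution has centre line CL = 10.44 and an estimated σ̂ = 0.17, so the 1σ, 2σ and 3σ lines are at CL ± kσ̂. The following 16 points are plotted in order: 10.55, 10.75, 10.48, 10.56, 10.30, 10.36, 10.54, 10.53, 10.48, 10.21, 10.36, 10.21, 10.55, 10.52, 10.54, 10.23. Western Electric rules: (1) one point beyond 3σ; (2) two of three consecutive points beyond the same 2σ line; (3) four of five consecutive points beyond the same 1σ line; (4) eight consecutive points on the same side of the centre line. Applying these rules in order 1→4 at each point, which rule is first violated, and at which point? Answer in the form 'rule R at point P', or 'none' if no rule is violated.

none

Zone of each point (C = within 1σ̂, B = 1σ̂–2σ̂, A = 2σ̂–3σ̂, * = beyond 3σ̂; sign = side of CL): 1:+C, 2:+B, 3:+C, 4:+C, 5:-C, 6:-C, 7:+C, 8:+C, 9:+C, 10:-B, 11:-C, 12:-B, 13:+C, 14:+C, 15:+C, 16:-B
No rule fires across all 16 points.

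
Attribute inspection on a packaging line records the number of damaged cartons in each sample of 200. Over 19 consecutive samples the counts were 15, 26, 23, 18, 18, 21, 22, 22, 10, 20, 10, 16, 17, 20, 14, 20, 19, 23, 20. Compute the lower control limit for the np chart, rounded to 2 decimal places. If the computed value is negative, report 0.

p̄ = Σdᵢ / (k·n) = 354 / (19 × 200) = 0.09316
LCL = np̄ − 3·√(np̄(1−p̄)) = 18.6316 − 3 × 4.1105 = 6.3002

6.30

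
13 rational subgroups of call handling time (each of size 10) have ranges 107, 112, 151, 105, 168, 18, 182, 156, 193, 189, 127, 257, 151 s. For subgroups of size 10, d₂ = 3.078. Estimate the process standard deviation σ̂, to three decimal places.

R̄ = (107 + 112 + 151 + 105 + 168 + 18 + 182 + 156 + 193 + 189 + 127 + 257 + 151) / 13 = 147.3846
σ̂ = R̄ / d₂ = 147.3846 / 3.078 = 47.8832

47.883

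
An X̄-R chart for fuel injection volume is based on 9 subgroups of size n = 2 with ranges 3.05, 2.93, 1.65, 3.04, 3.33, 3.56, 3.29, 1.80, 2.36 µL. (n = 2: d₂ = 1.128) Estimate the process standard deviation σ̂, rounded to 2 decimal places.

2.46

R̄ = (3.05 + 2.93 + 1.65 + 3.04 + 3.33 + 3.56 + 3.29 + 1.80 + 2.36) / 9 = 2.7789
σ̂ = R̄ / d₂ = 2.7789 / 1.128 = 2.4636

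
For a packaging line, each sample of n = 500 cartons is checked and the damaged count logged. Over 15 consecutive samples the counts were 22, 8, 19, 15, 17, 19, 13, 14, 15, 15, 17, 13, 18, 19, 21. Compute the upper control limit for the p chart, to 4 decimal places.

0.0565

p̄ = Σdᵢ / (k·n) = 245 / (15 × 500) = 0.03267
UCL = p̄ + 3·√(p̄(1−p̄)/n) = 0.03267 + 3 × √(0.03267×0.96733/500) = 0.03267 + 3 × 0.00795 = 0.05652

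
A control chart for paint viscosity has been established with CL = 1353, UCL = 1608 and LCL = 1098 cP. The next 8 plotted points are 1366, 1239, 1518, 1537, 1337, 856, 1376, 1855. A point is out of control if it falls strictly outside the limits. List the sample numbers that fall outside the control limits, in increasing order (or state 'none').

Compare each point to [1098, 1608]: sample 6 = 856 < LCL; sample 8 = 1855 > UCL.

6, 8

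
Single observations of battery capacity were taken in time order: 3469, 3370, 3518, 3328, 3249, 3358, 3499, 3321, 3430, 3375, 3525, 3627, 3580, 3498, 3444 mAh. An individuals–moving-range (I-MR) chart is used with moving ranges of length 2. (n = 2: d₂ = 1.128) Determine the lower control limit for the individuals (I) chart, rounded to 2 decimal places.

X̄ = (3469 + 3370 + 3518 + 3328 + 3249 + 3358 + 3499 + 3321 + 3430 + 3375 + 3525 + 3627 + 3580 + 3498 + 3444) / 15 = 3439.4000
Moving ranges: 99, 148, 190, 79, 109, 141, 178, 109, 55, 150, 102, 47, 82, 54; M̄R̄ = 1543.0000 / 14 = 110.2143
LCL = X̄ − 3·M̄R̄/d₂ = 3439.4000 − 3 × 110.2143 / 1.128 = 3146.2769

3146.28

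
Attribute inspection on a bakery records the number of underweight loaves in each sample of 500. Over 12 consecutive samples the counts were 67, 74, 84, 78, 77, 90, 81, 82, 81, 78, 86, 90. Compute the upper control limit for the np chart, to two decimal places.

p̄ = Σdᵢ / (k·n) = 968 / (12 × 500) = 0.16133
UCL = np̄ + 3·√(np̄(1−p̄)) = 80.6667 + 3 × √(80.6667×0.83867) = 80.6667 + 3 × 8.2251 = 105.3420

105.34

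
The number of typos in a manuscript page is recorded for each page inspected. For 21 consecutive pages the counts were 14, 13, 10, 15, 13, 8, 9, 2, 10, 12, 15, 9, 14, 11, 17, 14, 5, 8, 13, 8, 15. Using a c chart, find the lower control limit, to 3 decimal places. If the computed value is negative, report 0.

c̄ = (14 + 13 + 10 + 15 + 13 + 8 + 9 + 2 + 10 + 12 + 15 + 9 + 14 + 11 + 17 + 14 + 5 + 8 + 13 + 8 + 15) / 21 = 235 / 21 = 11.1905
LCL = c̄ − 3√c̄ = 11.1905 − 3 × 3.3452 = 1.1548

1.155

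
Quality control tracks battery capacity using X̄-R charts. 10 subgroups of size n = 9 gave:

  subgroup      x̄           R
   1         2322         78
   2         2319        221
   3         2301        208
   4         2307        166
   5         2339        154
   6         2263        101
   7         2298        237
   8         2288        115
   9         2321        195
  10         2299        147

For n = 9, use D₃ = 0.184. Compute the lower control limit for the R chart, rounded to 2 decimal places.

29.84

R̄ = (78 + 221 + 208 + 166 + 154 + 101 + 237 + 115 + 195 + 147) / 10 = 1622.0000 / 10 = 162.2000
LCL_R = D₃·R̄ = 0.184 × 162.2000 = 29.8448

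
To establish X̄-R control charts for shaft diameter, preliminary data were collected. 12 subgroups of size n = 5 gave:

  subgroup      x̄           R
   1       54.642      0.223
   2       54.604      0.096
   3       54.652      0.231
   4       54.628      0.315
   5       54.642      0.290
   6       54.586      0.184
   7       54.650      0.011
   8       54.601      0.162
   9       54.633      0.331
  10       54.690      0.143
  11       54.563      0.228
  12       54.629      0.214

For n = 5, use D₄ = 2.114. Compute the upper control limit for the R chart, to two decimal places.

0.43

R̄ = (0.223 + 0.096 + 0.231 + 0.315 + 0.290 + 0.184 + 0.011 + 0.162 + 0.331 + 0.143 + 0.228 + 0.214) / 12 = 2.4280 / 12 = 0.2023
UCL_R = D₄·R̄ = 2.114 × 0.2023 = 0.4277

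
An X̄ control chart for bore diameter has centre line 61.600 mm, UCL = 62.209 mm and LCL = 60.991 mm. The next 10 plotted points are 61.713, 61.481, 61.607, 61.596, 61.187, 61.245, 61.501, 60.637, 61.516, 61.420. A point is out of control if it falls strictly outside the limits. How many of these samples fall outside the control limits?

Compare each point to [60.991, 62.209]: sample 8 = 60.637 < LCL.

1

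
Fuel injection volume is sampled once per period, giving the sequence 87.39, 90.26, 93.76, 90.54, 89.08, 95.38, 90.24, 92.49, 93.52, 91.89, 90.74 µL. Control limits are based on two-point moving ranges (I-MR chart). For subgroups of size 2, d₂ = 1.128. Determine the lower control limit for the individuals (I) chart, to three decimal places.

83.797

X̄ = (87.39 + 90.26 + 93.76 + 90.54 + 89.08 + 95.38 + 90.24 + 92.49 + 93.52 + 91.89 + 90.74) / 11 = 91.3900
Moving ranges: 2.87, 3.50, 3.22, 1.46, 6.30, 5.14, 2.25, 1.03, 1.63, 1.15; M̄R̄ = 28.5500 / 10 = 2.8550
LCL = X̄ − 3·M̄R̄/d₂ = 91.3900 − 3 × 2.8550 / 1.128 = 83.7969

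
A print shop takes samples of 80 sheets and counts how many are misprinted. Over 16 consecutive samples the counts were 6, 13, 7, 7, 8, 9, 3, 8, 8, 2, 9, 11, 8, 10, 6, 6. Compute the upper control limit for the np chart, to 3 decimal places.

15.413

p̄ = Σdᵢ / (k·n) = 121 / (16 × 80) = 0.09453
UCL = np̄ + 3·√(np̄(1−p̄)) = 7.5625 + 3 × √(7.5625×0.90547) = 7.5625 + 3 × 2.6168 = 15.4129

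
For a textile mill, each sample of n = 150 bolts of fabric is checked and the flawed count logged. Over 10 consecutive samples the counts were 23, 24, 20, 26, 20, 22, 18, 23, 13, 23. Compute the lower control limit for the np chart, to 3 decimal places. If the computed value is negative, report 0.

p̄ = Σdᵢ / (k·n) = 212 / (10 × 150) = 0.14133
LCL = np̄ − 3·√(np̄(1−p̄)) = 21.2000 − 3 × 4.2666 = 8.4003

8.400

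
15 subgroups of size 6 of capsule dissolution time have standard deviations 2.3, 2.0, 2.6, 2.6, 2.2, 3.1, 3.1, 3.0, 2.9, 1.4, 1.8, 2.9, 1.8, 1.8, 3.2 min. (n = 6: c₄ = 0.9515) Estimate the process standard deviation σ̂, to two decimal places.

s̄ = (2.3 + 2.0 + 2.6 + 2.6 + 2.2 + 3.1 + 3.1 + 3.0 + 2.9 + 1.4 + 1.8 + 2.9 + 1.8 + 1.8 + 3.2) / 15 = 2.4467
σ̂ = s̄ / c₄ = 2.4467 / 0.9515 = 2.5714

2.57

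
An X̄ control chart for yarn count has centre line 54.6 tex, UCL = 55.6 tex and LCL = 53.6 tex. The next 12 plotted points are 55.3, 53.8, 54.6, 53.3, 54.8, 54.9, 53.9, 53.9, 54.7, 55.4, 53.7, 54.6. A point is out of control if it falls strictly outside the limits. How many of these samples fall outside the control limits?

1

Compare each point to [53.6, 55.6]: sample 4 = 53.3 < LCL.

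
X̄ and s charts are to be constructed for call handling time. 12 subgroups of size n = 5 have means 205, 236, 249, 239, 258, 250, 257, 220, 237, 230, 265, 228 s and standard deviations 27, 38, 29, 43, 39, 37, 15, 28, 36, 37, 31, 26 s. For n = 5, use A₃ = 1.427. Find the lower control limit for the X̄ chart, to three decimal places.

193.598

X̄̄ = (205 + 236 + 249 + 239 + 258 + 250 + 257 + 220 + 237 + 230 + 265 + 228) / 12 = 239.5000
s̄ = (27 + 38 + 29 + 43 + 39 + 37 + 15 + 28 + 36 + 37 + 31 + 26) / 12 = 32.1667
LCL = X̄̄ − A₃·s̄ = 239.5000 − 1.427 × 32.1667 = 193.5982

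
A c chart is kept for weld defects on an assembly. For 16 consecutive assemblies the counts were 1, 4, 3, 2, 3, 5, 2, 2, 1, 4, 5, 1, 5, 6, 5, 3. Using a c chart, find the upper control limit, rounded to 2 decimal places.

c̄ = (1 + 4 + 3 + 2 + 3 + 5 + 2 + 2 + 1 + 4 + 5 + 1 + 5 + 6 + 5 + 3) / 16 = 52 / 16 = 3.2500
UCL = c̄ + 3√c̄ = 3.2500 + 3 × √3.2500 = 3.2500 + 3 × 1.8028 = 8.6583

8.66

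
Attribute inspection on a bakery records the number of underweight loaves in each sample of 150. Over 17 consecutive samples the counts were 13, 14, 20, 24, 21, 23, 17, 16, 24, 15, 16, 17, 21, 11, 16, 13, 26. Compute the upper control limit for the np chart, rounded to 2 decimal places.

p̄ = Σdᵢ / (k·n) = 307 / (17 × 150) = 0.12039
UCL = np̄ + 3·√(np̄(1−p̄)) = 18.0588 + 3 × √(18.0588×0.87961) = 18.0588 + 3 × 3.9856 = 30.0155

30.02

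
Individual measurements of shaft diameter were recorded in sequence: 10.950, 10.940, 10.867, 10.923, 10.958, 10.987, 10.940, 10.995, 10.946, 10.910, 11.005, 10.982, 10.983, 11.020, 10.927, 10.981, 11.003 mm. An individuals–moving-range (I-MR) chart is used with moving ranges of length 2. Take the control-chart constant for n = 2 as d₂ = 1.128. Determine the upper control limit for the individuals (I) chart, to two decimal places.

X̄ = (10.950 + 10.940 + 10.867 + 10.923 + 10.958 + 10.987 + 10.940 + 10.995 + 10.946 + 10.910 + 11.005 + 10.982 + 10.983 + 11.020 + 10.927 + 10.981 + 11.003) / 17 = 10.9598
Moving ranges: 0.010, 0.073, 0.056, 0.035, 0.029, 0.047, 0.055, 0.049, 0.036, 0.095, 0.023, 0.001, 0.037, 0.093, 0.054, 0.022; M̄R̄ = 0.7150 / 16 = 0.0447
UCL = X̄ + 3·M̄R̄/d₂ = 10.9598 + 3 × 0.0447 / 1.128 = 11.0787

11.08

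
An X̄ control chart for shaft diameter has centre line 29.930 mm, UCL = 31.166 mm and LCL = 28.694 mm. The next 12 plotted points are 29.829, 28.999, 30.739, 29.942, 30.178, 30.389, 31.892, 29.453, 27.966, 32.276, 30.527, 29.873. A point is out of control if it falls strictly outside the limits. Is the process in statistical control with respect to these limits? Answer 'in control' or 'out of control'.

Compare each point to [28.694, 31.166]: sample 7 = 31.892 > UCL; sample 9 = 27.966 < LCL; sample 10 = 32.276 > UCL.

out of control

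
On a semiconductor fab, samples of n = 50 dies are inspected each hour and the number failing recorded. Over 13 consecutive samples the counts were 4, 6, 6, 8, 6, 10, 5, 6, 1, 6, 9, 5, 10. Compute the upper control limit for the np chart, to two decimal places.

p̄ = Σdᵢ / (k·n) = 82 / (13 × 50) = 0.12615
UCL = np̄ + 3·√(np̄(1−p̄)) = 6.3077 + 3 × √(6.3077×0.87385) = 6.3077 + 3 × 2.3478 = 13.3510

13.35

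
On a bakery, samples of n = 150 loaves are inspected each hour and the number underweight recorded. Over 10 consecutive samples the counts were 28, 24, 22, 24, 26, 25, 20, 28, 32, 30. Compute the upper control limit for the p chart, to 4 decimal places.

0.2652

p̄ = Σdᵢ / (k·n) = 259 / (10 × 150) = 0.17267
UCL = p̄ + 3·√(p̄(1−p̄)/n) = 0.17267 + 3 × √(0.17267×0.82733/150) = 0.17267 + 3 × 0.03086 = 0.26525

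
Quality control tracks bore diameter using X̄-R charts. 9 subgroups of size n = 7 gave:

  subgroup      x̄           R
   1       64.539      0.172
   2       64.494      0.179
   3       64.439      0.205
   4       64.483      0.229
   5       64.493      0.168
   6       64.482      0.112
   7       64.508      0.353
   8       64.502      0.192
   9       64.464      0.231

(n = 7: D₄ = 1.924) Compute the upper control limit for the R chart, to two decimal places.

0.39

R̄ = (0.172 + 0.179 + 0.205 + 0.229 + 0.168 + 0.112 + 0.353 + 0.192 + 0.231) / 9 = 1.8410 / 9 = 0.2046
UCL_R = D₄·R̄ = 1.924 × 0.2046 = 0.3936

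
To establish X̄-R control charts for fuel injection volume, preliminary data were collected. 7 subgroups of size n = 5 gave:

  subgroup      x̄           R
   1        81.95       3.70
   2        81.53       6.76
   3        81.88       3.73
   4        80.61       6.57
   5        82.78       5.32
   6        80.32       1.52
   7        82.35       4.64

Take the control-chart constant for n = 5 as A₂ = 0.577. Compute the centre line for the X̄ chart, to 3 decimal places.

81.631

X̄̄ = (81.95 + 81.53 + 81.88 + 80.61 + 82.78 + 80.32 + 82.35) / 7 = 571.4200 / 7 = 81.6314
CL = X̄̄ = 81.6314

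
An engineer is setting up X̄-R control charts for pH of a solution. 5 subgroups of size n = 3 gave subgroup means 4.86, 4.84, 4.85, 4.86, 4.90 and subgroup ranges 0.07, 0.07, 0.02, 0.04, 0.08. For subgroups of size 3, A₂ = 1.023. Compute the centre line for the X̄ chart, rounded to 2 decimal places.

X̄̄ = (4.86 + 4.84 + 4.85 + 4.86 + 4.90) / 5 = 24.3100 / 5 = 4.8620
CL = X̄̄ = 4.8620

4.86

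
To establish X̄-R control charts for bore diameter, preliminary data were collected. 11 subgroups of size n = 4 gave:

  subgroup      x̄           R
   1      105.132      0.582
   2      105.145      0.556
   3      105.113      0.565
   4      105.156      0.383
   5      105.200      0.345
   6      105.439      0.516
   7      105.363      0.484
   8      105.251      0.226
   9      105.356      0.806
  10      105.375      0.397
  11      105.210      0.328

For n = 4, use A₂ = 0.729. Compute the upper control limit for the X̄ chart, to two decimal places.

X̄̄ = (105.132 + 105.145 + 105.113 + 105.156 + 105.200 + 105.439 + 105.363 + 105.251 + 105.356 + 105.375 + 105.210) / 11 = 1157.7400 / 11 = 105.2491
R̄ = (0.582 + 0.556 + 0.565 + 0.383 + 0.345 + 0.516 + 0.484 + 0.226 + 0.806 + 0.397 + 0.328) / 11 = 5.1880 / 11 = 0.4716
UCL = X̄̄ + A₂·R̄ = 105.2491 + 0.729 × 0.4716 = 105.5929

105.59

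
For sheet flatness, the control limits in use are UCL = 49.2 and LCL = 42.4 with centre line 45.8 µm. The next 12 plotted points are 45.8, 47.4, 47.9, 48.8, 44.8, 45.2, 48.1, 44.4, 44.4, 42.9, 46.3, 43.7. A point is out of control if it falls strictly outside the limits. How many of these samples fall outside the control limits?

0

All 12 points lie within [42.4, 49.2].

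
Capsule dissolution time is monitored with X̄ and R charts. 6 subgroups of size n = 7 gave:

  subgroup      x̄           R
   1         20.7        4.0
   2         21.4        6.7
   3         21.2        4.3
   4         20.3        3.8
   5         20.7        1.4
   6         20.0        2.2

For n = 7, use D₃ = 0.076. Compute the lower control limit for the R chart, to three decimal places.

R̄ = (4.0 + 6.7 + 4.3 + 3.8 + 1.4 + 2.2) / 6 = 22.4000 / 6 = 3.7333
LCL_R = D₃·R̄ = 0.076 × 3.7333 = 0.2837

0.284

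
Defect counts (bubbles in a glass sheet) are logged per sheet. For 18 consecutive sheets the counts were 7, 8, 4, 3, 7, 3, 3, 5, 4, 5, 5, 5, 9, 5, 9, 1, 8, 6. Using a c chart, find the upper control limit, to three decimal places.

c̄ = (7 + 8 + 4 + 3 + 7 + 3 + 3 + 5 + 4 + 5 + 5 + 5 + 9 + 5 + 9 + 1 + 8 + 6) / 18 = 97 / 18 = 5.3889
UCL = c̄ + 3√c̄ = 5.3889 + 3 × √5.3889 = 5.3889 + 3 × 2.3214 = 12.3531

12.353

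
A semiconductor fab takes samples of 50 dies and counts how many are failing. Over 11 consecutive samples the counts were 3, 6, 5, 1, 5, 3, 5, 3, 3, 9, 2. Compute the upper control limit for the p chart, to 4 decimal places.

0.1981

p̄ = Σdᵢ / (k·n) = 45 / (11 × 50) = 0.08182
UCL = p̄ + 3·√(p̄(1−p̄)/n) = 0.08182 + 3 × √(0.08182×0.91818/50) = 0.08182 + 3 × 0.03876 = 0.19810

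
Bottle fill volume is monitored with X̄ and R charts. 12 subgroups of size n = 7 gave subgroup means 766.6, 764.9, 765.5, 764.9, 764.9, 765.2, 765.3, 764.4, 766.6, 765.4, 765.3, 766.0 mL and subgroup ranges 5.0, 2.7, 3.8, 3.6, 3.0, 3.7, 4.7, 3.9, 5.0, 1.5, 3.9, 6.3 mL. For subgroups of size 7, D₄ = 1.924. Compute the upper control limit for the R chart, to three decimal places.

R̄ = (5.0 + 2.7 + 3.8 + 3.6 + 3.0 + 3.7 + 4.7 + 3.9 + 5.0 + 1.5 + 3.9 + 6.3) / 12 = 47.1000 / 12 = 3.9250
UCL_R = D₄·R̄ = 1.924 × 3.9250 = 7.5517

7.552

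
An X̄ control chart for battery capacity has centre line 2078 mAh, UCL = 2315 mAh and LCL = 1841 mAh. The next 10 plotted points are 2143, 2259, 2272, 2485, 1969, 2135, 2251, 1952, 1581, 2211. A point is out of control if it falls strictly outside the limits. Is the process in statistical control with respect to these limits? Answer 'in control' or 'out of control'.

Compare each point to [1841, 2315]: sample 4 = 2485 > UCL; sample 9 = 1581 < LCL.

out of control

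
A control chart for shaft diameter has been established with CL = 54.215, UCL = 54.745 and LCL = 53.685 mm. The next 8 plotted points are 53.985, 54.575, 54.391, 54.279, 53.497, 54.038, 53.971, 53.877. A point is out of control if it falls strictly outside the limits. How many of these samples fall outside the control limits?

1

Compare each point to [53.685, 54.745]: sample 5 = 53.497 < LCL.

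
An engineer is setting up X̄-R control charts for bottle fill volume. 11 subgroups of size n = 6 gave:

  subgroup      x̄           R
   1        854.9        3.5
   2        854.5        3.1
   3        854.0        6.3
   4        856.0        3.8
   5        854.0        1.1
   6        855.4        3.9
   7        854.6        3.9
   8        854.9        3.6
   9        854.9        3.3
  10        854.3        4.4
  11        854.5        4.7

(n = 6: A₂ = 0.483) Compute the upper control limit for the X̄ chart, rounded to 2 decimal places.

X̄̄ = (854.9 + 854.5 + 854.0 + 856.0 + 854.0 + 855.4 + 854.6 + 854.9 + 854.9 + 854.3 + 854.5) / 11 = 9402.0000 / 11 = 854.7273
R̄ = (3.5 + 3.1 + 6.3 + 3.8 + 1.1 + 3.9 + 3.9 + 3.6 + 3.3 + 4.4 + 4.7) / 11 = 41.6000 / 11 = 3.7818
UCL = X̄̄ + A₂·R̄ = 854.7273 + 0.483 × 3.7818 = 856.5539

856.55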